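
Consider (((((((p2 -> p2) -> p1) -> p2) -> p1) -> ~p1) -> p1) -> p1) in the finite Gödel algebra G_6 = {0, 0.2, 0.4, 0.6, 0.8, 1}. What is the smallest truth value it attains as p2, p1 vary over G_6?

The minimum is attained at p2 = 0, p1 = 0.2:
  (p2 -> p2): 0 ≤ 0, so result = 1
  ((p2 -> p2) -> p1): 1 > 0.2, so result = 0.2
  (((p2 -> p2) -> p1) -> p2): 0.2 > 0, so result = 0
  ((((p2 -> p2) -> p1) -> p2) -> p1): 0 ≤ 0.2, so result = 1
  ~p1: Gödel ¬ of 0.2 = 0 (operand ≠ 0)
  (((((p2 -> p2) -> p1) -> p2) -> p1) -> ~p1): 1 > 0, so result = 0
  ((((((p2 -> p2) -> p1) -> p2) -> p1) -> ~p1) -> p1): 0 ≤ 0.2, so result = 1
  (((((((p2 -> p2) -> p1) -> p2) -> p1) -> ~p1) -> p1) -> p1): 1 > 0.2, so result = 0.2
Checking all 36 assignments confirms none give a value below 0.20.

0.20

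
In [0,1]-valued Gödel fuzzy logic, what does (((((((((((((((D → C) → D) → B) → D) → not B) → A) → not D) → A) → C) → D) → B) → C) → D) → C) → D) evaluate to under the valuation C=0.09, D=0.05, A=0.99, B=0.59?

(D → C): 0.05 ≤ 0.09, so result = 1
((D → C) → D): 1 > 0.05, so result = 0.05
(((D → C) → D) → B): 0.05 ≤ 0.59, so result = 1
((((D → C) → D) → B) → D): 1 > 0.05, so result = 0.05
not B: Gödel ¬ of 0.59 = 0 (operand ≠ 0)
(((((D → C) → D) → B) → D) → not B): 0.05 > 0, so result = 0
((((((D → C) → D) → B) → D) → not B) → A): 0 ≤ 0.99, so result = 1
not D: Gödel ¬ of 0.05 = 0 (operand ≠ 0)
(((((((D → C) → D) → B) → D) → not B) → A) → not D): 1 > 0, so result = 0
((((((((D → C) → D) → B) → D) → not B) → A) → not D) → A): 0 ≤ 0.99, so result = 1
(((((((((D → C) → D) → B) → D) → not B) → A) → not D) → A) → C): 1 > 0.09, so result = 0.09
((((((((((D → C) → D) → B) → D) → not B) → A) → not D) → A) → C) → D): 0.09 > 0.05, so result = 0.05
(((((((((((D → C) → D) → B) → D) → not B) → A) → not D) → A) → C) → D) → B): 0.05 ≤ 0.59, so result = 1
((((((((((((D → C) → D) → B) → D) → not B) → A) → not D) → A) → C) → D) → B) → C): 1 > 0.09, so result = 0.09
(((((((((((((D → C) → D) → B) → D) → not B) → A) → not D) → A) → C) → D) → B) → C) → D): 0.09 > 0.05, so result = 0.05
((((((((((((((D → C) → D) → B) → D) → not B) → A) → not D) → A) → C) → D) → B) → C) → D) → C): 0.05 ≤ 0.09, so result = 1
(((((((((((((((D → C) → D) → B) → D) → not B) → A) → not D) → A) → C) → D) → B) → C) → D) → C) → D): 1 > 0.05, so result = 0.05

0.05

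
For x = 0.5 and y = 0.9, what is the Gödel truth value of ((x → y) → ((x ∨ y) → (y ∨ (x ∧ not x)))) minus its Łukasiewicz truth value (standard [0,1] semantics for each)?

0.00

Gödel evaluation:
  (x → y): 0.5 ≤ 0.9, so result = 1
  (x ∨ y) = max(0.5, 0.9) = 0.9
  not x: Gödel ¬ of 0.5 = 0 (operand ≠ 0)
  (x ∧ not x) = min(0.5, 0) = 0
  (y ∨ (x ∧ not x)) = max(0.9, 0) = 0.9
  ((x ∨ y) → (y ∨ (x ∧ not x))): 0.9 ≤ 0.9, so result = 1
  ((x → y) → ((x ∨ y) → (y ∨ (x ∧ not x)))): 1 ≤ 1, so result = 1
  Gödel value = 1
Łukasiewicz evaluation:
  (x → y): min(1, 1 − 0.5 + 0.9) = 1
  (x ∨ y) = max(0.5, 0.9) = 0.9
  not x: Łukasiewicz ¬ gives 1 − 0.5 = 0.5
  (x ∧ not x) = min(0.5, 0.5) = 0.5
  (y ∨ (x ∧ not x)) = max(0.9, 0.5) = 0.9
  ((x ∨ y) → (y ∨ (x ∧ not x))): min(1, 1 − 0.9 + 0.9) = 1
  ((x → y) → ((x ∨ y) → (y ∨ (x ∧ not x)))): min(1, 1 − 1 + 1) = 1
  Łukasiewicz value = 1
Difference: 1 − 1 = 0.00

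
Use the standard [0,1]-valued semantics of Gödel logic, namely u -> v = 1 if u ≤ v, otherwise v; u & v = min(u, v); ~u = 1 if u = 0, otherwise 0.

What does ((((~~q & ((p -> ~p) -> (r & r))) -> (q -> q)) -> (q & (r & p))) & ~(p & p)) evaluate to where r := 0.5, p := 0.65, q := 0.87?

0.00

~q: Gödel ¬ of 0.87 = 0 (operand ≠ 0)
~~q: Gödel ¬ of 0 = 1 (operand is 0)
~p: Gödel ¬ of 0.65 = 0 (operand ≠ 0)
(p -> ~p): 0.65 > 0, so result = 0
(r & r) = min(0.5, 0.5) = 0.5
((p -> ~p) -> (r & r)): 0 ≤ 0.5, so result = 1
(~~q & ((p -> ~p) -> (r & r))) = min(1, 1) = 1
(q -> q): 0.87 ≤ 0.87, so result = 1
((~~q & ((p -> ~p) -> (r & r))) -> (q -> q)): 1 ≤ 1, so result = 1
(r & p) = min(0.5, 0.65) = 0.5
(q & (r & p)) = min(0.87, 0.5) = 0.5
(((~~q & ((p -> ~p) -> (r & r))) -> (q -> q)) -> (q & (r & p))): 1 > 0.5, so result = 0.5
(p & p) = min(0.65, 0.65) = 0.65
~(p & p): Gödel ¬ of 0.65 = 0 (operand ≠ 0)
((((~~q & ((p -> ~p) -> (r & r))) -> (q -> q)) -> (q & (r & p))) & ~(p & p)) = min(0.5, 0) = 0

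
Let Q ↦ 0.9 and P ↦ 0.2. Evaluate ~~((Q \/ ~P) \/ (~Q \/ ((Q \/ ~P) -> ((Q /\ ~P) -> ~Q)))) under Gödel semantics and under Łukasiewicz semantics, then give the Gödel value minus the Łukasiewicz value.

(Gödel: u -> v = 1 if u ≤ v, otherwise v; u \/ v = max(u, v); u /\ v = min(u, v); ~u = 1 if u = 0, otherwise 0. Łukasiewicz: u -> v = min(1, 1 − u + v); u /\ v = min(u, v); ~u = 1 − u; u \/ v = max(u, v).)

Gödel evaluation:
  ~P: Gödel ¬ of 0.2 = 0 (operand ≠ 0)
  (Q \/ ~P) = max(0.9, 0) = 0.9
  ~Q: Gödel ¬ of 0.9 = 0 (operand ≠ 0)
  ~P: Gödel ¬ of 0.2 = 0 (operand ≠ 0)
  (Q \/ ~P) = max(0.9, 0) = 0.9
  ~P: Gödel ¬ of 0.2 = 0 (operand ≠ 0)
  (Q /\ ~P) = min(0.9, 0) = 0
  ~Q: Gödel ¬ of 0.9 = 0 (operand ≠ 0)
  ((Q /\ ~P) -> ~Q): 0 ≤ 0, so result = 1
  ((Q \/ ~P) -> ((Q /\ ~P) -> ~Q)): 0.9 ≤ 1, so result = 1
  (~Q \/ ((Q \/ ~P) -> ((Q /\ ~P) -> ~Q))) = max(0, 1) = 1
  ((Q \/ ~P) \/ (~Q \/ ((Q \/ ~P) -> ((Q /\ ~P) -> ~Q)))) = max(0.9, 1) = 1
  ~((Q \/ ~P) \/ (~Q \/ ((Q \/ ~P) -> ((Q /\ ~P) -> ~Q)))): Gödel ¬ of 1 = 0 (operand ≠ 0)
  ~~((Q \/ ~P) \/ (~Q \/ ((Q \/ ~P) -> ((Q /\ ~P) -> ~Q)))): Gödel ¬ of 0 = 1 (operand is 0)
  Gödel value = 1
Łukasiewicz evaluation:
  ~P: Łukasiewicz ¬ gives 1 − 0.2 = 0.8
  (Q \/ ~P) = max(0.9, 0.8) = 0.9
  ~Q: Łukasiewicz ¬ gives 1 − 0.9 = 0.1
  ~P: Łukasiewicz ¬ gives 1 − 0.2 = 0.8
  (Q \/ ~P) = max(0.9, 0.8) = 0.9
  ~P: Łukasiewicz ¬ gives 1 − 0.2 = 0.8
  (Q /\ ~P) = min(0.9, 0.8) = 0.8
  ~Q: Łukasiewicz ¬ gives 1 − 0.9 = 0.1
  ((Q /\ ~P) -> ~Q): min(1, 1 − 0.8 + 0.1) = 0.3
  ((Q \/ ~P) -> ((Q /\ ~P) -> ~Q)): min(1, 1 − 0.9 + 0.3) = 0.4
  (~Q \/ ((Q \/ ~P) -> ((Q /\ ~P) -> ~Q))) = max(0.1, 0.4) = 0.4
  ((Q \/ ~P) \/ (~Q \/ ((Q \/ ~P) -> ((Q /\ ~P) -> ~Q)))) = max(0.9, 0.4) = 0.9
  ~((Q \/ ~P) \/ (~Q \/ ((Q \/ ~P) -> ((Q /\ ~P) -> ~Q)))): Łukasiewicz ¬ gives 1 − 0.9 = 0.1
  ~~((Q \/ ~P) \/ (~Q \/ ((Q \/ ~P) -> ((Q /\ ~P) -> ~Q)))): Łukasiewicz ¬ gives 1 − 0.1 = 0.9
  Łukasiewicz value = 0.9
Difference: 1 − 0.9 = 0.10

0.10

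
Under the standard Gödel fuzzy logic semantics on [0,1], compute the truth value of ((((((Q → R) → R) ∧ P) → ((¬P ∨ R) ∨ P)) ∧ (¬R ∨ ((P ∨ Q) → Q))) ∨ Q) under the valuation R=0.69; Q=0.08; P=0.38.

0.08

(Q → R): 0.08 ≤ 0.69, so result = 1
((Q → R) → R): 1 > 0.69, so result = 0.69
(((Q → R) → R) ∧ P) = min(0.69, 0.38) = 0.38
¬P: Gödel ¬ of 0.38 = 0 (operand ≠ 0)
(¬P ∨ R) = max(0, 0.69) = 0.69
((¬P ∨ R) ∨ P) = max(0.69, 0.38) = 0.69
((((Q → R) → R) ∧ P) → ((¬P ∨ R) ∨ P)): 0.38 ≤ 0.69, so result = 1
¬R: Gödel ¬ of 0.69 = 0 (operand ≠ 0)
(P ∨ Q) = max(0.38, 0.08) = 0.38
((P ∨ Q) → Q): 0.38 > 0.08, so result = 0.08
(¬R ∨ ((P ∨ Q) → Q)) = max(0, 0.08) = 0.08
(((((Q → R) → R) ∧ P) → ((¬P ∨ R) ∨ P)) ∧ (¬R ∨ ((P ∨ Q) → Q))) = min(1, 0.08) = 0.08
((((((Q → R) → R) ∧ P) → ((¬P ∨ R) ∨ P)) ∧ (¬R ∨ ((P ∨ Q) → Q))) ∨ Q) = max(0.08, 0.08) = 0.08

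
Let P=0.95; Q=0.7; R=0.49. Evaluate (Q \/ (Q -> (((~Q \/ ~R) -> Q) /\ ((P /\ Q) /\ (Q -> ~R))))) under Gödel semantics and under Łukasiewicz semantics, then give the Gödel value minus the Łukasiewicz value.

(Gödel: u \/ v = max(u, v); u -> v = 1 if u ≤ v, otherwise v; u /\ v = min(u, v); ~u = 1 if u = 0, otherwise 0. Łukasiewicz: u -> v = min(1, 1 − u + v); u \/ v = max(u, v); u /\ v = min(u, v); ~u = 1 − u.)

Gödel evaluation:
  ~Q: Gödel ¬ of 0.7 = 0 (operand ≠ 0)
  ~R: Gödel ¬ of 0.49 = 0 (operand ≠ 0)
  (~Q \/ ~R) = max(0, 0) = 0
  ((~Q \/ ~R) -> Q): 0 ≤ 0.7, so result = 1
  (P /\ Q) = min(0.95, 0.7) = 0.7
  ~R: Gödel ¬ of 0.49 = 0 (operand ≠ 0)
  (Q -> ~R): 0.7 > 0, so result = 0
  ((P /\ Q) /\ (Q -> ~R)) = min(0.7, 0) = 0
  (((~Q \/ ~R) -> Q) /\ ((P /\ Q) /\ (Q -> ~R))) = min(1, 0) = 0
  (Q -> (((~Q \/ ~R) -> Q) /\ ((P /\ Q) /\ (Q -> ~R)))): 0.7 > 0, so result = 0
  (Q \/ (Q -> (((~Q \/ ~R) -> Q) /\ ((P /\ Q) /\ (Q -> ~R))))) = max(0.7, 0) = 0.7
  Gödel value = 0.7
Łukasiewicz evaluation:
  ~Q: Łukasiewicz ¬ gives 1 − 0.7 = 0.3
  ~R: Łukasiewicz ¬ gives 1 − 0.49 = 0.51
  (~Q \/ ~R) = max(0.3, 0.51) = 0.51
  ((~Q \/ ~R) -> Q): min(1, 1 − 0.51 + 0.7) = 1
  (P /\ Q) = min(0.95, 0.7) = 0.7
  ~R: Łukasiewicz ¬ gives 1 − 0.49 = 0.51
  (Q -> ~R): min(1, 1 − 0.7 + 0.51) = 0.81
  ((P /\ Q) /\ (Q -> ~R)) = min(0.7, 0.81) = 0.7
  (((~Q \/ ~R) -> Q) /\ ((P /\ Q) /\ (Q -> ~R))) = min(1, 0.7) = 0.7
  (Q -> (((~Q \/ ~R) -> Q) /\ ((P /\ Q) /\ (Q -> ~R)))): min(1, 1 − 0.7 + 0.7) = 1
  (Q \/ (Q -> (((~Q \/ ~R) -> Q) /\ ((P /\ Q) /\ (Q -> ~R))))) = max(0.7, 1) = 1
  Łukasiewicz value = 1
Difference: 0.7 − 1 = -0.30

-0.30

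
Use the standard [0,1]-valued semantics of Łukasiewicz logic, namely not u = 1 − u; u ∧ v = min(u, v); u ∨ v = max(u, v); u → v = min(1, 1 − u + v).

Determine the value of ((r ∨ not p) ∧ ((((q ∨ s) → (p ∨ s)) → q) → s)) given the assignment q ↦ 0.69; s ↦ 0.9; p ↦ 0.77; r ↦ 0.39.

not p: Łukasiewicz ¬ gives 1 − 0.77 = 0.23
(r ∨ not p) = max(0.39, 0.23) = 0.39
(q ∨ s) = max(0.69, 0.9) = 0.9
(p ∨ s) = max(0.77, 0.9) = 0.9
((q ∨ s) → (p ∨ s)): min(1, 1 − 0.9 + 0.9) = 1
(((q ∨ s) → (p ∨ s)) → q): min(1, 1 − 1 + 0.69) = 0.69
((((q ∨ s) → (p ∨ s)) → q) → s): min(1, 1 − 0.69 + 0.9) = 1
((r ∨ not p) ∧ ((((q ∨ s) → (p ∨ s)) → q) → s)) = min(0.39, 1) = 0.39

0.39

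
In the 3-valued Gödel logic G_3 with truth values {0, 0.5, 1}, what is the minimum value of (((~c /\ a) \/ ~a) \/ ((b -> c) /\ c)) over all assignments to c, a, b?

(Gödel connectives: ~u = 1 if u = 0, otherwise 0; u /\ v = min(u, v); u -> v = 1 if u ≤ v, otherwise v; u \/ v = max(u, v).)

0.50

The minimum is attained at c = 0, a = 0.5, b = 0:
  ~c: Gödel ¬ of 0 = 1 (operand is 0)
  (~c /\ a) = min(1, 0.5) = 0.5
  ~a: Gödel ¬ of 0.5 = 0 (operand ≠ 0)
  ((~c /\ a) \/ ~a) = max(0.5, 0) = 0.5
  (b -> c): 0 ≤ 0, so result = 1
  ((b -> c) /\ c) = min(1, 0) = 0
  (((~c /\ a) \/ ~a) \/ ((b -> c) /\ c)) = max(0.5, 0) = 0.5
Checking all 27 assignments confirms none give a value below 0.50.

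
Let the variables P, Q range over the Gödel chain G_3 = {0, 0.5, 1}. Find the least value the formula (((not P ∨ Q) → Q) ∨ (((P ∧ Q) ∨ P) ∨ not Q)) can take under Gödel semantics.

0.50

The minimum is attained at P = 0, Q = 0.5:
  not P: Gödel ¬ of 0 = 1 (operand is 0)
  (not P ∨ Q) = max(1, 0.5) = 1
  ((not P ∨ Q) → Q): 1 > 0.5, so result = 0.5
  (P ∧ Q) = min(0, 0.5) = 0
  ((P ∧ Q) ∨ P) = max(0, 0) = 0
  not Q: Gödel ¬ of 0.5 = 0 (operand ≠ 0)
  (((P ∧ Q) ∨ P) ∨ not Q) = max(0, 0) = 0
  (((not P ∨ Q) → Q) ∨ (((P ∧ Q) ∨ P) ∨ not Q)) = max(0.5, 0) = 0.5
Checking all 9 assignments confirms none give a value below 0.50.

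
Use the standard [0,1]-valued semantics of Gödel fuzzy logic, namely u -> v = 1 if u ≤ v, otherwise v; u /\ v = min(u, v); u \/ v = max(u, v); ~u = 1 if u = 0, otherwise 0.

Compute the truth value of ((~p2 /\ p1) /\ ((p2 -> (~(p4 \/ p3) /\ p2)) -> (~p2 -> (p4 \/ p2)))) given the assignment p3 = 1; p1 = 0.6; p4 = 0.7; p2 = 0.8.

0.00

~p2: Gödel ¬ of 0.8 = 0 (operand ≠ 0)
(~p2 /\ p1) = min(0, 0.6) = 0
(p4 \/ p3) = max(0.7, 1) = 1
~(p4 \/ p3): Gödel ¬ of 1 = 0 (operand ≠ 0)
(~(p4 \/ p3) /\ p2) = min(0, 0.8) = 0
(p2 -> (~(p4 \/ p3) /\ p2)): 0.8 > 0, so result = 0
~p2: Gödel ¬ of 0.8 = 0 (operand ≠ 0)
(p4 \/ p2) = max(0.7, 0.8) = 0.8
(~p2 -> (p4 \/ p2)): 0 ≤ 0.8, so result = 1
((p2 -> (~(p4 \/ p3) /\ p2)) -> (~p2 -> (p4 \/ p2))): 0 ≤ 1, so result = 1
((~p2 /\ p1) /\ ((p2 -> (~(p4 \/ p3) /\ p2)) -> (~p2 -> (p4 \/ p2)))) = min(0, 1) = 0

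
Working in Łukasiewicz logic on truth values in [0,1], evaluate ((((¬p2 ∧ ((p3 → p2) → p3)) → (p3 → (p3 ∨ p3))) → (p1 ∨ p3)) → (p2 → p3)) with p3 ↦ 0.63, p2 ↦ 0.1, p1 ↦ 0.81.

¬p2: Łukasiewicz ¬ gives 1 − 0.1 = 0.9
(p3 → p2): min(1, 1 − 0.63 + 0.1) = 0.47
((p3 → p2) → p3): min(1, 1 − 0.47 + 0.63) = 1
(¬p2 ∧ ((p3 → p2) → p3)) = min(0.9, 1) = 0.9
(p3 ∨ p3) = max(0.63, 0.63) = 0.63
(p3 → (p3 ∨ p3)): min(1, 1 − 0.63 + 0.63) = 1
((¬p2 ∧ ((p3 → p2) → p3)) → (p3 → (p3 ∨ p3))): min(1, 1 − 0.9 + 1) = 1
(p1 ∨ p3) = max(0.81, 0.63) = 0.81
(((¬p2 ∧ ((p3 → p2) → p3)) → (p3 → (p3 ∨ p3))) → (p1 ∨ p3)): min(1, 1 − 1 + 0.81) = 0.81
(p2 → p3): min(1, 1 − 0.1 + 0.63) = 1
((((¬p2 ∧ ((p3 → p2) → p3)) → (p3 → (p3 ∨ p3))) → (p1 ∨ p3)) → (p2 → p3)): min(1, 1 − 0.81 + 1) = 1

1.00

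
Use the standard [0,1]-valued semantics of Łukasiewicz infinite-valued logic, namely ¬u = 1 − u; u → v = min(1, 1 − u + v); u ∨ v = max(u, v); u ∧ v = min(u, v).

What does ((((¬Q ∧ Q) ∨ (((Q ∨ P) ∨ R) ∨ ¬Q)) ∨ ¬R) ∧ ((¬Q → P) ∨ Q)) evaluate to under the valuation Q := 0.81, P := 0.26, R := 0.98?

¬Q: Łukasiewicz ¬ gives 1 − 0.81 = 0.19
(¬Q ∧ Q) = min(0.19, 0.81) = 0.19
(Q ∨ P) = max(0.81, 0.26) = 0.81
((Q ∨ P) ∨ R) = max(0.81, 0.98) = 0.98
¬Q: Łukasiewicz ¬ gives 1 − 0.81 = 0.19
(((Q ∨ P) ∨ R) ∨ ¬Q) = max(0.98, 0.19) = 0.98
((¬Q ∧ Q) ∨ (((Q ∨ P) ∨ R) ∨ ¬Q)) = max(0.19, 0.98) = 0.98
¬R: Łukasiewicz ¬ gives 1 − 0.98 = 0.02
(((¬Q ∧ Q) ∨ (((Q ∨ P) ∨ R) ∨ ¬Q)) ∨ ¬R) = max(0.98, 0.02) = 0.98
¬Q: Łukasiewicz ¬ gives 1 − 0.81 = 0.19
(¬Q → P): min(1, 1 − 0.19 + 0.26) = 1
((¬Q → P) ∨ Q) = max(1, 0.81) = 1
((((¬Q ∧ Q) ∨ (((Q ∨ P) ∨ R) ∨ ¬Q)) ∨ ¬R) ∧ ((¬Q → P) ∨ Q)) = min(0.98, 1) = 0.98

0.98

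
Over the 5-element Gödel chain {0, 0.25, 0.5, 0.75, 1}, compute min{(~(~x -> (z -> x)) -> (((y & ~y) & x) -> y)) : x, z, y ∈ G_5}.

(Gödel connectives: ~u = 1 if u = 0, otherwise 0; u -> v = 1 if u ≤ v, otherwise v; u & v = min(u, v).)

1.00

Every assignment gives 1. For instance at x = 0, z = 0, y = 0:
  ~x: Gödel ¬ of 0 = 1 (operand is 0)
  (z -> x): 0 ≤ 0, so result = 1
  (~x -> (z -> x)): 1 ≤ 1, so result = 1
  ~(~x -> (z -> x)): Gödel ¬ of 1 = 0 (operand ≠ 0)
  ~y: Gödel ¬ of 0 = 1 (operand is 0)
  (y & ~y) = min(0, 1) = 0
  ((y & ~y) & x) = min(0, 0) = 0
  (((y & ~y) & x) -> y): 0 ≤ 0, so result = 1
  (~(~x -> (z -> x)) -> (((y & ~y) & x) -> y)): 0 ≤ 1, so result = 1
All 125 assignments give value 1 — the formula is a G_5-tautology.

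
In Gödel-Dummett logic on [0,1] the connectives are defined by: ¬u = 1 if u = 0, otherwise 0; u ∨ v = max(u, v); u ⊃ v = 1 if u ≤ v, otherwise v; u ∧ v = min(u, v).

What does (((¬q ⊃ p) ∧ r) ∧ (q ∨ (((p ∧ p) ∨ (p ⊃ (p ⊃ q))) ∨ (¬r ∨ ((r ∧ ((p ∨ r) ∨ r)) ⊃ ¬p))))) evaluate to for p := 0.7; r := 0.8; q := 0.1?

0.70

¬q: Gödel ¬ of 0.1 = 0 (operand ≠ 0)
(¬q ⊃ p): 0 ≤ 0.7, so result = 1
((¬q ⊃ p) ∧ r) = min(1, 0.8) = 0.8
(p ∧ p) = min(0.7, 0.7) = 0.7
(p ⊃ q): 0.7 > 0.1, so result = 0.1
(p ⊃ (p ⊃ q)): 0.7 > 0.1, so result = 0.1
((p ∧ p) ∨ (p ⊃ (p ⊃ q))) = max(0.7, 0.1) = 0.7
¬r: Gödel ¬ of 0.8 = 0 (operand ≠ 0)
(p ∨ r) = max(0.7, 0.8) = 0.8
((p ∨ r) ∨ r) = max(0.8, 0.8) = 0.8
(r ∧ ((p ∨ r) ∨ r)) = min(0.8, 0.8) = 0.8
¬p: Gödel ¬ of 0.7 = 0 (operand ≠ 0)
((r ∧ ((p ∨ r) ∨ r)) ⊃ ¬p): 0.8 > 0, so result = 0
(¬r ∨ ((r ∧ ((p ∨ r) ∨ r)) ⊃ ¬p)) = max(0, 0) = 0
(((p ∧ p) ∨ (p ⊃ (p ⊃ q))) ∨ (¬r ∨ ((r ∧ ((p ∨ r) ∨ r)) ⊃ ¬p))) = max(0.7, 0) = 0.7
(q ∨ (((p ∧ p) ∨ (p ⊃ (p ⊃ q))) ∨ (¬r ∨ ((r ∧ ((p ∨ r) ∨ r)) ⊃ ¬p)))) = max(0.1, 0.7) = 0.7
(((¬q ⊃ p) ∧ r) ∧ (q ∨ (((p ∧ p) ∨ (p ⊃ (p ⊃ q))) ∨ (¬r ∨ ((r ∧ ((p ∨ r) ∨ r)) ⊃ ¬p))))) = min(0.8, 0.7) = 0.7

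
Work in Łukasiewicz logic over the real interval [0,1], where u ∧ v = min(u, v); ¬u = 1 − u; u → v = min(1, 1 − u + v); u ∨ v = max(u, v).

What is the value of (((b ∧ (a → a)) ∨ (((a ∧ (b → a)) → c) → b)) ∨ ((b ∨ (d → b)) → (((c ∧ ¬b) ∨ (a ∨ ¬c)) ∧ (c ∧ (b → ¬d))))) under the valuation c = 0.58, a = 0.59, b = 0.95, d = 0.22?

(a → a): min(1, 1 − 0.59 + 0.59) = 1
(b ∧ (a → a)) = min(0.95, 1) = 0.95
(b → a): min(1, 1 − 0.95 + 0.59) = 0.64
(a ∧ (b → a)) = min(0.59, 0.64) = 0.59
((a ∧ (b → a)) → c): min(1, 1 − 0.59 + 0.58) = 0.99
(((a ∧ (b → a)) → c) → b): min(1, 1 − 0.99 + 0.95) = 0.96
((b ∧ (a → a)) ∨ (((a ∧ (b → a)) → c) → b)) = max(0.95, 0.96) = 0.96
(d → b): min(1, 1 − 0.22 + 0.95) = 1
(b ∨ (d → b)) = max(0.95, 1) = 1
¬b: Łukasiewicz ¬ gives 1 − 0.95 = 0.05
(c ∧ ¬b) = min(0.58, 0.05) = 0.05
¬c: Łukasiewicz ¬ gives 1 − 0.58 = 0.42
(a ∨ ¬c) = max(0.59, 0.42) = 0.59
((c ∧ ¬b) ∨ (a ∨ ¬c)) = max(0.05, 0.59) = 0.59
¬d: Łukasiewicz ¬ gives 1 − 0.22 = 0.78
(b → ¬d): min(1, 1 − 0.95 + 0.78) = 0.83
(c ∧ (b → ¬d)) = min(0.58, 0.83) = 0.58
(((c ∧ ¬b) ∨ (a ∨ ¬c)) ∧ (c ∧ (b → ¬d))) = min(0.59, 0.58) = 0.58
((b ∨ (d → b)) → (((c ∧ ¬b) ∨ (a ∨ ¬c)) ∧ (c ∧ (b → ¬d)))): min(1, 1 − 1 + 0.58) = 0.58
(((b ∧ (a → a)) ∨ (((a ∧ (b → a)) → c) → b)) ∨ ((b ∨ (d → b)) → (((c ∧ ¬b) ∨ (a ∨ ¬c)) ∧ (c ∧ (b → ¬d))))) = max(0.96, 0.58) = 0.96

0.96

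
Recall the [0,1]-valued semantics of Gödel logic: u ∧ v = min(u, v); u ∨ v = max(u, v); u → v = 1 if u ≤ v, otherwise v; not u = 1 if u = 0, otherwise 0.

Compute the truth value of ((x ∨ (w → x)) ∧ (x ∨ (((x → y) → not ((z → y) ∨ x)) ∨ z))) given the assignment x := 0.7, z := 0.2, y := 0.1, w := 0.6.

(w → x): 0.6 ≤ 0.7, so result = 1
(x ∨ (w → x)) = max(0.7, 1) = 1
(x → y): 0.7 > 0.1, so result = 0.1
(z → y): 0.2 > 0.1, so result = 0.1
((z → y) ∨ x) = max(0.1, 0.7) = 0.7
not ((z → y) ∨ x): Gödel ¬ of 0.7 = 0 (operand ≠ 0)
((x → y) → not ((z → y) ∨ x)): 0.1 > 0, so result = 0
(((x → y) → not ((z → y) ∨ x)) ∨ z) = max(0, 0.2) = 0.2
(x ∨ (((x → y) → not ((z → y) ∨ x)) ∨ z)) = max(0.7, 0.2) = 0.7
((x ∨ (w → x)) ∧ (x ∨ (((x → y) → not ((z → y) ∨ x)) ∨ z))) = min(1, 0.7) = 0.7

0.70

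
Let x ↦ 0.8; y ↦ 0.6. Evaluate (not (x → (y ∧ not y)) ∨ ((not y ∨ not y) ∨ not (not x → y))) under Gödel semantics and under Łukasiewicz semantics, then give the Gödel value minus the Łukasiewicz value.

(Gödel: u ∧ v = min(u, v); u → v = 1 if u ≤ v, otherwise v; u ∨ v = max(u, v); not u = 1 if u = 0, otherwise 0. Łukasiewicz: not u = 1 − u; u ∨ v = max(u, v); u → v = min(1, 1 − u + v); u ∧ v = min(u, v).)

Gödel evaluation:
  not y: Gödel ¬ of 0.6 = 0 (operand ≠ 0)
  (y ∧ not y) = min(0.6, 0) = 0
  (x → (y ∧ not y)): 0.8 > 0, so result = 0
  not (x → (y ∧ not y)): Gödel ¬ of 0 = 1 (operand is 0)
  not y: Gödel ¬ of 0.6 = 0 (operand ≠ 0)
  not y: Gödel ¬ of 0.6 = 0 (operand ≠ 0)
  (not y ∨ not y) = max(0, 0) = 0
  not x: Gödel ¬ of 0.8 = 0 (operand ≠ 0)
  (not x → y): 0 ≤ 0.6, so result = 1
  not (not x → y): Gödel ¬ of 1 = 0 (operand ≠ 0)
  ((not y ∨ not y) ∨ not (not x → y)) = max(0, 0) = 0
  (not (x → (y ∧ not y)) ∨ ((not y ∨ not y) ∨ not (not x → y))) = max(1, 0) = 1
  Gödel value = 1
Łukasiewicz evaluation:
  not y: Łukasiewicz ¬ gives 1 − 0.6 = 0.4
  (y ∧ not y) = min(0.6, 0.4) = 0.4
  (x → (y ∧ not y)): min(1, 1 − 0.8 + 0.4) = 0.6
  not (x → (y ∧ not y)): Łukasiewicz ¬ gives 1 − 0.6 = 0.4
  not y: Łukasiewicz ¬ gives 1 − 0.6 = 0.4
  not y: Łukasiewicz ¬ gives 1 − 0.6 = 0.4
  (not y ∨ not y) = max(0.4, 0.4) = 0.4
  not x: Łukasiewicz ¬ gives 1 − 0.8 = 0.2
  (not x → y): min(1, 1 − 0.2 + 0.6) = 1
  not (not x → y): Łukasiewicz ¬ gives 1 − 1 = 0
  ((not y ∨ not y) ∨ not (not x → y)) = max(0.4, 0) = 0.4
  (not (x → (y ∧ not y)) ∨ ((not y ∨ not y) ∨ not (not x → y))) = max(0.4, 0.4) = 0.4
  Łukasiewicz value = 0.4
Difference: 1 − 0.4 = 0.60

0.60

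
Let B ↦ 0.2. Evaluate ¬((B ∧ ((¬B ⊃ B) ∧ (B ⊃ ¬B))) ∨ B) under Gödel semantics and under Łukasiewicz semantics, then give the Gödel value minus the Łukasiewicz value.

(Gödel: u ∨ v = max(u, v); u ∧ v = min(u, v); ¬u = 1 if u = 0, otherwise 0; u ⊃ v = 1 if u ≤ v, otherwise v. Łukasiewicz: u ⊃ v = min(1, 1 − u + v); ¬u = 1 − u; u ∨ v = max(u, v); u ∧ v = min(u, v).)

-0.80

Gödel evaluation:
  ¬B: Gödel ¬ of 0.2 = 0 (operand ≠ 0)
  (¬B ⊃ B): 0 ≤ 0.2, so result = 1
  ¬B: Gödel ¬ of 0.2 = 0 (operand ≠ 0)
  (B ⊃ ¬B): 0.2 > 0, so result = 0
  ((¬B ⊃ B) ∧ (B ⊃ ¬B)) = min(1, 0) = 0
  (B ∧ ((¬B ⊃ B) ∧ (B ⊃ ¬B))) = min(0.2, 0) = 0
  ((B ∧ ((¬B ⊃ B) ∧ (B ⊃ ¬B))) ∨ B) = max(0, 0.2) = 0.2
  ¬((B ∧ ((¬B ⊃ B) ∧ (B ⊃ ¬B))) ∨ B): Gödel ¬ of 0.2 = 0 (operand ≠ 0)
  Gödel value = 0
Łukasiewicz evaluation:
  ¬B: Łukasiewicz ¬ gives 1 − 0.2 = 0.8
  (¬B ⊃ B): min(1, 1 − 0.8 + 0.2) = 0.4
  ¬B: Łukasiewicz ¬ gives 1 − 0.2 = 0.8
  (B ⊃ ¬B): min(1, 1 − 0.2 + 0.8) = 1
  ((¬B ⊃ B) ∧ (B ⊃ ¬B)) = min(0.4, 1) = 0.4
  (B ∧ ((¬B ⊃ B) ∧ (B ⊃ ¬B))) = min(0.2, 0.4) = 0.2
  ((B ∧ ((¬B ⊃ B) ∧ (B ⊃ ¬B))) ∨ B) = max(0.2, 0.2) = 0.2
  ¬((B ∧ ((¬B ⊃ B) ∧ (B ⊃ ¬B))) ∨ B): Łukasiewicz ¬ gives 1 − 0.2 = 0.8
  Łukasiewicz value = 0.8
Difference: 0 − 0.8 = -0.80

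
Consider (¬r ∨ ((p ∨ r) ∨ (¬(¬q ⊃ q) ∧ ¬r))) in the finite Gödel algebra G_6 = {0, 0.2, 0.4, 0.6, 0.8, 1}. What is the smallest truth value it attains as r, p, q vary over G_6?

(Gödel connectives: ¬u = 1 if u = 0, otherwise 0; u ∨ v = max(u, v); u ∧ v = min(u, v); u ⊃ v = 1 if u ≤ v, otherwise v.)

The minimum is attained at r = 0.2, p = 0, q = 0:
  ¬r: Gödel ¬ of 0.2 = 0 (operand ≠ 0)
  (p ∨ r) = max(0, 0.2) = 0.2
  ¬q: Gödel ¬ of 0 = 1 (operand is 0)
  (¬q ⊃ q): 1 > 0, so result = 0
  ¬(¬q ⊃ q): Gödel ¬ of 0 = 1 (operand is 0)
  ¬r: Gödel ¬ of 0.2 = 0 (operand ≠ 0)
  (¬(¬q ⊃ q) ∧ ¬r) = min(1, 0) = 0
  ((p ∨ r) ∨ (¬(¬q ⊃ q) ∧ ¬r)) = max(0.2, 0) = 0.2
  (¬r ∨ ((p ∨ r) ∨ (¬(¬q ⊃ q) ∧ ¬r))) = max(0, 0.2) = 0.2
Checking all 216 assignments confirms none give a value below 0.20.

0.20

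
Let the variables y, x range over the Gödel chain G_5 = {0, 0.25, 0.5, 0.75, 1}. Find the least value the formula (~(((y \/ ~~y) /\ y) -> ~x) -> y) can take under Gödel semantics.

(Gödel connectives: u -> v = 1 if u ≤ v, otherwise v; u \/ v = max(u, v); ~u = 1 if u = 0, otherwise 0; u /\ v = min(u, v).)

The minimum is attained at y = 0.25, x = 0.25:
  ~y: Gödel ¬ of 0.25 = 0 (operand ≠ 0)
  ~~y: Gödel ¬ of 0 = 1 (operand is 0)
  (y \/ ~~y) = max(0.25, 1) = 1
  ((y \/ ~~y) /\ y) = min(1, 0.25) = 0.25
  ~x: Gödel ¬ of 0.25 = 0 (operand ≠ 0)
  (((y \/ ~~y) /\ y) -> ~x): 0.25 > 0, so result = 0
  ~(((y \/ ~~y) /\ y) -> ~x): Gödel ¬ of 0 = 1 (operand is 0)
  (~(((y \/ ~~y) /\ y) -> ~x) -> y): 1 > 0.25, so result = 0.25
Checking all 25 assignments confirms none give a value below 0.25.

0.25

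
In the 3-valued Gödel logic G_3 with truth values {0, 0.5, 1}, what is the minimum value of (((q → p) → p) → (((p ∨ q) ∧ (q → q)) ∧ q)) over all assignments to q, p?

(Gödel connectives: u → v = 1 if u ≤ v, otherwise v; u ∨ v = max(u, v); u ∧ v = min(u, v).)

0.00

The minimum is attained at q = 0, p = 0.5:
  (q → p): 0 ≤ 0.5, so result = 1
  ((q → p) → p): 1 > 0.5, so result = 0.5
  (p ∨ q) = max(0.5, 0) = 0.5
  (q → q): 0 ≤ 0, so result = 1
  ((p ∨ q) ∧ (q → q)) = min(0.5, 1) = 0.5
  (((p ∨ q) ∧ (q → q)) ∧ q) = min(0.5, 0) = 0
  (((q → p) → p) → (((p ∨ q) ∧ (q → q)) ∧ q)): 0.5 > 0, so result = 0
Checking all 9 assignments confirms none give a value below 0.00.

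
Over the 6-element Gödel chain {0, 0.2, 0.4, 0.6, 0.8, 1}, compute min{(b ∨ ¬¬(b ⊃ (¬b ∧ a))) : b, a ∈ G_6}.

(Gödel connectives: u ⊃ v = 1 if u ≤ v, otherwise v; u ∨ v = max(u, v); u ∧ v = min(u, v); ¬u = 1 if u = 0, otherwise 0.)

0.20

The minimum is attained at b = 0.2, a = 0:
  ¬b: Gödel ¬ of 0.2 = 0 (operand ≠ 0)
  (¬b ∧ a) = min(0, 0) = 0
  (b ⊃ (¬b ∧ a)): 0.2 > 0, so result = 0
  ¬(b ⊃ (¬b ∧ a)): Gödel ¬ of 0 = 1 (operand is 0)
  ¬¬(b ⊃ (¬b ∧ a)): Gödel ¬ of 1 = 0 (operand ≠ 0)
  (b ∨ ¬¬(b ⊃ (¬b ∧ a))) = max(0.2, 0) = 0.2
Checking all 36 assignments confirms none give a value below 0.20.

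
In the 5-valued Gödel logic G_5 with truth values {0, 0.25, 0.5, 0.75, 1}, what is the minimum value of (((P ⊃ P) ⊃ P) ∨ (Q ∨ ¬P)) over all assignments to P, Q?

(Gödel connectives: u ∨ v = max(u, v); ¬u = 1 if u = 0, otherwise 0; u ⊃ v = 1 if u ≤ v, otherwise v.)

0.25

The minimum is attained at P = 0.25, Q = 0:
  (P ⊃ P): 0.25 ≤ 0.25, so result = 1
  ((P ⊃ P) ⊃ P): 1 > 0.25, so result = 0.25
  ¬P: Gödel ¬ of 0.25 = 0 (operand ≠ 0)
  (Q ∨ ¬P) = max(0, 0) = 0
  (((P ⊃ P) ⊃ P) ∨ (Q ∨ ¬P)) = max(0.25, 0) = 0.25
Checking all 25 assignments confirms none give a value below 0.25.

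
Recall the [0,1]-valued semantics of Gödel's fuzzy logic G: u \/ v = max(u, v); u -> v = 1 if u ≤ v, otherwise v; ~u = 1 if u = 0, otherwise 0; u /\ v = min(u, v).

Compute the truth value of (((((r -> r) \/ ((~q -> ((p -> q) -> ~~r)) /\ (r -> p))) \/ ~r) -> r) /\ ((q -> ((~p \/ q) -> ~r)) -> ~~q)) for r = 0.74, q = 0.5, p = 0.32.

0.74

(r -> r): 0.74 ≤ 0.74, so result = 1
~q: Gödel ¬ of 0.5 = 0 (operand ≠ 0)
(p -> q): 0.32 ≤ 0.5, so result = 1
~r: Gödel ¬ of 0.74 = 0 (operand ≠ 0)
~~r: Gödel ¬ of 0 = 1 (operand is 0)
((p -> q) -> ~~r): 1 ≤ 1, so result = 1
(~q -> ((p -> q) -> ~~r)): 0 ≤ 1, so result = 1
(r -> p): 0.74 > 0.32, so result = 0.32
((~q -> ((p -> q) -> ~~r)) /\ (r -> p)) = min(1, 0.32) = 0.32
((r -> r) \/ ((~q -> ((p -> q) -> ~~r)) /\ (r -> p))) = max(1, 0.32) = 1
~r: Gödel ¬ of 0.74 = 0 (operand ≠ 0)
(((r -> r) \/ ((~q -> ((p -> q) -> ~~r)) /\ (r -> p))) \/ ~r) = max(1, 0) = 1
((((r -> r) \/ ((~q -> ((p -> q) -> ~~r)) /\ (r -> p))) \/ ~r) -> r): 1 > 0.74, so result = 0.74
~p: Gödel ¬ of 0.32 = 0 (operand ≠ 0)
(~p \/ q) = max(0, 0.5) = 0.5
~r: Gödel ¬ of 0.74 = 0 (operand ≠ 0)
((~p \/ q) -> ~r): 0.5 > 0, so result = 0
(q -> ((~p \/ q) -> ~r)): 0.5 > 0, so result = 0
~q: Gödel ¬ of 0.5 = 0 (operand ≠ 0)
~~q: Gödel ¬ of 0 = 1 (operand is 0)
((q -> ((~p \/ q) -> ~r)) -> ~~q): 0 ≤ 1, so result = 1
(((((r -> r) \/ ((~q -> ((p -> q) -> ~~r)) /\ (r -> p))) \/ ~r) -> r) /\ ((q -> ((~p \/ q) -> ~r)) -> ~~q)) = min(0.74, 1) = 0.74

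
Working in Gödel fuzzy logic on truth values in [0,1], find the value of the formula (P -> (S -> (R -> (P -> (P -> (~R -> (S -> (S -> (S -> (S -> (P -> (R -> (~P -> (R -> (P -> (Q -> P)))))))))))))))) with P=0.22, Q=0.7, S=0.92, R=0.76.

1.00

~R: Gödel ¬ of 0.76 = 0 (operand ≠ 0)
~P: Gödel ¬ of 0.22 = 0 (operand ≠ 0)
(Q -> P): 0.7 > 0.22, so result = 0.22
(P -> (Q -> P)): 0.22 ≤ 0.22, so result = 1
(R -> (P -> (Q -> P))): 0.76 ≤ 1, so result = 1
(~P -> (R -> (P -> (Q -> P)))): 0 ≤ 1, so result = 1
(R -> (~P -> (R -> (P -> (Q -> P))))): 0.76 ≤ 1, so result = 1
(P -> (R -> (~P -> (R -> (P -> (Q -> P)))))): 0.22 ≤ 1, so result = 1
(S -> (P -> (R -> (~P -> (R -> (P -> (Q -> P))))))): 0.92 ≤ 1, so result = 1
(S -> (S -> (P -> (R -> (~P -> (R -> (P -> (Q -> P)))))))): 0.92 ≤ 1, so result = 1
(S -> (S -> (S -> (P -> (R -> (~P -> (R -> (P -> (Q -> P))))))))): 0.92 ≤ 1, so result = 1
(S -> (S -> (S -> (S -> (P -> (R -> (~P -> (R -> (P -> (Q -> P)))))))))): 0.92 ≤ 1, so result = 1
(~R -> (S -> (S -> (S -> (S -> (P -> (R -> (~P -> (R -> (P -> (Q -> P))))))))))): 0 ≤ 1, so result = 1
(P -> (~R -> (S -> (S -> (S -> (S -> (P -> (R -> (~P -> (R -> (P -> (Q -> P)))))))))))): 0.22 ≤ 1, so result = 1
(P -> (P -> (~R -> (S -> (S -> (S -> (S -> (P -> (R -> (~P -> (R -> (P -> (Q -> P))))))))))))): 0.22 ≤ 1, so result = 1
(R -> (P -> (P -> (~R -> (S -> (S -> (S -> (S -> (P -> (R -> (~P -> (R -> (P -> (Q -> P)))))))))))))): 0.76 ≤ 1, so result = 1
(S -> (R -> (P -> (P -> (~R -> (S -> (S -> (S -> (S -> (P -> (R -> (~P -> (R -> (P -> (Q -> P))))))))))))))): 0.92 ≤ 1, so result = 1
(P -> (S -> (R -> (P -> (P -> (~R -> (S -> (S -> (S -> (S -> (P -> (R -> (~P -> (R -> (P -> (Q -> P)))))))))))))))): 0.22 ≤ 1, so result = 1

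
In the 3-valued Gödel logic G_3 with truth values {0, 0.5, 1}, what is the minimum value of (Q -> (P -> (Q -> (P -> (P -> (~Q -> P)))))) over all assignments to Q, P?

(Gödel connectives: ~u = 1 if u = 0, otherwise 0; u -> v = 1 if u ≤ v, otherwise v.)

1.00

Every assignment gives 1. For instance at Q = 0, P = 0:
  ~Q: Gödel ¬ of 0 = 1 (operand is 0)
  (~Q -> P): 1 > 0, so result = 0
  (P -> (~Q -> P)): 0 ≤ 0, so result = 1
  (P -> (P -> (~Q -> P))): 0 ≤ 1, so result = 1
  (Q -> (P -> (P -> (~Q -> P)))): 0 ≤ 1, so result = 1
  (P -> (Q -> (P -> (P -> (~Q -> P))))): 0 ≤ 1, so result = 1
  (Q -> (P -> (Q -> (P -> (P -> (~Q -> P)))))): 0 ≤ 1, so result = 1
All 9 assignments give value 1 — the formula is a G_3-tautology.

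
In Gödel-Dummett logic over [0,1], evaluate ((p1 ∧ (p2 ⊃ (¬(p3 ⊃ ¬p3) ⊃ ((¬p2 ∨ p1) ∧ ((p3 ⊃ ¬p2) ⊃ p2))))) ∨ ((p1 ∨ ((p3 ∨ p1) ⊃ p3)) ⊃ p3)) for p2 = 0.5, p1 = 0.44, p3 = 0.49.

0.49

¬p3: Gödel ¬ of 0.49 = 0 (operand ≠ 0)
(p3 ⊃ ¬p3): 0.49 > 0, so result = 0
¬(p3 ⊃ ¬p3): Gödel ¬ of 0 = 1 (operand is 0)
¬p2: Gödel ¬ of 0.5 = 0 (operand ≠ 0)
(¬p2 ∨ p1) = max(0, 0.44) = 0.44
¬p2: Gödel ¬ of 0.5 = 0 (operand ≠ 0)
(p3 ⊃ ¬p2): 0.49 > 0, so result = 0
((p3 ⊃ ¬p2) ⊃ p2): 0 ≤ 0.5, so result = 1
((¬p2 ∨ p1) ∧ ((p3 ⊃ ¬p2) ⊃ p2)) = min(0.44, 1) = 0.44
(¬(p3 ⊃ ¬p3) ⊃ ((¬p2 ∨ p1) ∧ ((p3 ⊃ ¬p2) ⊃ p2))): 1 > 0.44, so result = 0.44
(p2 ⊃ (¬(p3 ⊃ ¬p3) ⊃ ((¬p2 ∨ p1) ∧ ((p3 ⊃ ¬p2) ⊃ p2)))): 0.5 > 0.44, so result = 0.44
(p1 ∧ (p2 ⊃ (¬(p3 ⊃ ¬p3) ⊃ ((¬p2 ∨ p1) ∧ ((p3 ⊃ ¬p2) ⊃ p2))))) = min(0.44, 0.44) = 0.44
(p3 ∨ p1) = max(0.49, 0.44) = 0.49
((p3 ∨ p1) ⊃ p3): 0.49 ≤ 0.49, so result = 1
(p1 ∨ ((p3 ∨ p1) ⊃ p3)) = max(0.44, 1) = 1
((p1 ∨ ((p3 ∨ p1) ⊃ p3)) ⊃ p3): 1 > 0.49, so result = 0.49
((p1 ∧ (p2 ⊃ (¬(p3 ⊃ ¬p3) ⊃ ((¬p2 ∨ p1) ∧ ((p3 ⊃ ¬p2) ⊃ p2))))) ∨ ((p1 ∨ ((p3 ∨ p1) ⊃ p3)) ⊃ p3)) = max(0.44, 0.49) = 0.49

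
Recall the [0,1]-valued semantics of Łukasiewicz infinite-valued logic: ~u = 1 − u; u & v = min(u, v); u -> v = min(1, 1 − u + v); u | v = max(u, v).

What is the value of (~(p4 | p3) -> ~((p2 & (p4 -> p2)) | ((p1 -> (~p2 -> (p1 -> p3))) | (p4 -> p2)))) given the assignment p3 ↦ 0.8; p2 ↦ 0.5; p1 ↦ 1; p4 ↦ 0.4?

0.80

(p4 | p3) = max(0.4, 0.8) = 0.8
~(p4 | p3): Łukasiewicz ¬ gives 1 − 0.8 = 0.2
(p4 -> p2): min(1, 1 − 0.4 + 0.5) = 1
(p2 & (p4 -> p2)) = min(0.5, 1) = 0.5
~p2: Łukasiewicz ¬ gives 1 − 0.5 = 0.5
(p1 -> p3): min(1, 1 − 1 + 0.8) = 0.8
(~p2 -> (p1 -> p3)): min(1, 1 − 0.5 + 0.8) = 1
(p1 -> (~p2 -> (p1 -> p3))): min(1, 1 − 1 + 1) = 1
(p4 -> p2): min(1, 1 − 0.4 + 0.5) = 1
((p1 -> (~p2 -> (p1 -> p3))) | (p4 -> p2)) = max(1, 1) = 1
((p2 & (p4 -> p2)) | ((p1 -> (~p2 -> (p1 -> p3))) | (p4 -> p2))) = max(0.5, 1) = 1
~((p2 & (p4 -> p2)) | ((p1 -> (~p2 -> (p1 -> p3))) | (p4 -> p2))): Łukasiewicz ¬ gives 1 − 1 = 0
(~(p4 | p3) -> ~((p2 & (p4 -> p2)) | ((p1 -> (~p2 -> (p1 -> p3))) | (p4 -> p2)))): min(1, 1 − 0.2 + 0) = 0.8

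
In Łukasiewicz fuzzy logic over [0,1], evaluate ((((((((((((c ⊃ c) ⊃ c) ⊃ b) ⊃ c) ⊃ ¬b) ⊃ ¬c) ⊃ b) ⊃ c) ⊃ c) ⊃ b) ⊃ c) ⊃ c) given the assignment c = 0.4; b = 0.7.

0.70

(c ⊃ c): min(1, 1 − 0.4 + 0.4) = 1
((c ⊃ c) ⊃ c): min(1, 1 − 1 + 0.4) = 0.4
(((c ⊃ c) ⊃ c) ⊃ b): min(1, 1 − 0.4 + 0.7) = 1
((((c ⊃ c) ⊃ c) ⊃ b) ⊃ c): min(1, 1 − 1 + 0.4) = 0.4
¬b: Łukasiewicz ¬ gives 1 − 0.7 = 0.3
(((((c ⊃ c) ⊃ c) ⊃ b) ⊃ c) ⊃ ¬b): min(1, 1 − 0.4 + 0.3) = 0.9
¬c: Łukasiewicz ¬ gives 1 − 0.4 = 0.6
((((((c ⊃ c) ⊃ c) ⊃ b) ⊃ c) ⊃ ¬b) ⊃ ¬c): min(1, 1 − 0.9 + 0.6) = 0.7
(((((((c ⊃ c) ⊃ c) ⊃ b) ⊃ c) ⊃ ¬b) ⊃ ¬c) ⊃ b): min(1, 1 − 0.7 + 0.7) = 1
((((((((c ⊃ c) ⊃ c) ⊃ b) ⊃ c) ⊃ ¬b) ⊃ ¬c) ⊃ b) ⊃ c): min(1, 1 − 1 + 0.4) = 0.4
(((((((((c ⊃ c) ⊃ c) ⊃ b) ⊃ c) ⊃ ¬b) ⊃ ¬c) ⊃ b) ⊃ c) ⊃ c): min(1, 1 − 0.4 + 0.4) = 1
((((((((((c ⊃ c) ⊃ c) ⊃ b) ⊃ c) ⊃ ¬b) ⊃ ¬c) ⊃ b) ⊃ c) ⊃ c) ⊃ b): min(1, 1 − 1 + 0.7) = 0.7
(((((((((((c ⊃ c) ⊃ c) ⊃ b) ⊃ c) ⊃ ¬b) ⊃ ¬c) ⊃ b) ⊃ c) ⊃ c) ⊃ b) ⊃ c): min(1, 1 − 0.7 + 0.4) = 0.7
((((((((((((c ⊃ c) ⊃ c) ⊃ b) ⊃ c) ⊃ ¬b) ⊃ ¬c) ⊃ b) ⊃ c) ⊃ c) ⊃ b) ⊃ c) ⊃ c): min(1, 1 − 0.7 + 0.4) = 0.7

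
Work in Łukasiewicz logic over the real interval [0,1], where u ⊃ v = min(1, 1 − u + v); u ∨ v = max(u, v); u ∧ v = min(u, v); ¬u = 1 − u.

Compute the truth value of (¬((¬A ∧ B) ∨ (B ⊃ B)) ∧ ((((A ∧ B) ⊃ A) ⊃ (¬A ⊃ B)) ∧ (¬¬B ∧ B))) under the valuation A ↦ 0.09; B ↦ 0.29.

¬A: Łukasiewicz ¬ gives 1 − 0.09 = 0.91
(¬A ∧ B) = min(0.91, 0.29) = 0.29
(B ⊃ B): min(1, 1 − 0.29 + 0.29) = 1
((¬A ∧ B) ∨ (B ⊃ B)) = max(0.29, 1) = 1
¬((¬A ∧ B) ∨ (B ⊃ B)): Łukasiewicz ¬ gives 1 − 1 = 0
(A ∧ B) = min(0.09, 0.29) = 0.09
((A ∧ B) ⊃ A): min(1, 1 − 0.09 + 0.09) = 1
¬A: Łukasiewicz ¬ gives 1 − 0.09 = 0.91
(¬A ⊃ B): min(1, 1 − 0.91 + 0.29) = 0.38
(((A ∧ B) ⊃ A) ⊃ (¬A ⊃ B)): min(1, 1 − 1 + 0.38) = 0.38
¬B: Łukasiewicz ¬ gives 1 − 0.29 = 0.71
¬¬B: Łukasiewicz ¬ gives 1 − 0.71 = 0.29
(¬¬B ∧ B) = min(0.29, 0.29) = 0.29
((((A ∧ B) ⊃ A) ⊃ (¬A ⊃ B)) ∧ (¬¬B ∧ B)) = min(0.38, 0.29) = 0.29
(¬((¬A ∧ B) ∨ (B ⊃ B)) ∧ ((((A ∧ B) ⊃ A) ⊃ (¬A ⊃ B)) ∧ (¬¬B ∧ B))) = min(0, 0.29) = 0

0.00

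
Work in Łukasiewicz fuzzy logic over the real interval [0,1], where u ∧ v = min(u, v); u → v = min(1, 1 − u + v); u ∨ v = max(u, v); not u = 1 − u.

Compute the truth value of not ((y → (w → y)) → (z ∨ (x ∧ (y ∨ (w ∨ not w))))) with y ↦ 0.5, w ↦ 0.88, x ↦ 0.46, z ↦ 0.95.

0.05

(w → y): min(1, 1 − 0.88 + 0.5) = 0.62
(y → (w → y)): min(1, 1 − 0.5 + 0.62) = 1
not w: Łukasiewicz ¬ gives 1 − 0.88 = 0.12
(w ∨ not w) = max(0.88, 0.12) = 0.88
(y ∨ (w ∨ not w)) = max(0.5, 0.88) = 0.88
(x ∧ (y ∨ (w ∨ not w))) = min(0.46, 0.88) = 0.46
(z ∨ (x ∧ (y ∨ (w ∨ not w)))) = max(0.95, 0.46) = 0.95
((y → (w → y)) → (z ∨ (x ∧ (y ∨ (w ∨ not w))))): min(1, 1 − 1 + 0.95) = 0.95
not ((y → (w → y)) → (z ∨ (x ∧ (y ∨ (w ∨ not w))))): Łukasiewicz ¬ gives 1 − 0.95 = 0.05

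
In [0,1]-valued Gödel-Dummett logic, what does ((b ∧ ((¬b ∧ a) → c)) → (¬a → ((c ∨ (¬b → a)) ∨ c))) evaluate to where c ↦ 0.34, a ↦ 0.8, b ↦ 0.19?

¬b: Gödel ¬ of 0.19 = 0 (operand ≠ 0)
(¬b ∧ a) = min(0, 0.8) = 0
((¬b ∧ a) → c): 0 ≤ 0.34, so result = 1
(b ∧ ((¬b ∧ a) → c)) = min(0.19, 1) = 0.19
¬a: Gödel ¬ of 0.8 = 0 (operand ≠ 0)
¬b: Gödel ¬ of 0.19 = 0 (operand ≠ 0)
(¬b → a): 0 ≤ 0.8, so result = 1
(c ∨ (¬b → a)) = max(0.34, 1) = 1
((c ∨ (¬b → a)) ∨ c) = max(1, 0.34) = 1
(¬a → ((c ∨ (¬b → a)) ∨ c)): 0 ≤ 1, so result = 1
((b ∧ ((¬b ∧ a) → c)) → (¬a → ((c ∨ (¬b → a)) ∨ c))): 0.19 ≤ 1, so result = 1

1.00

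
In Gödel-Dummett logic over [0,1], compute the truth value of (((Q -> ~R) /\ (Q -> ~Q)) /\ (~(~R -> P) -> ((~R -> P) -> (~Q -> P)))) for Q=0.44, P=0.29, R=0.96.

0.00

~R: Gödel ¬ of 0.96 = 0 (operand ≠ 0)
(Q -> ~R): 0.44 > 0, so result = 0
~Q: Gödel ¬ of 0.44 = 0 (operand ≠ 0)
(Q -> ~Q): 0.44 > 0, so result = 0
((Q -> ~R) /\ (Q -> ~Q)) = min(0, 0) = 0
~R: Gödel ¬ of 0.96 = 0 (operand ≠ 0)
(~R -> P): 0 ≤ 0.29, so result = 1
~(~R -> P): Gödel ¬ of 1 = 0 (operand ≠ 0)
~R: Gödel ¬ of 0.96 = 0 (operand ≠ 0)
(~R -> P): 0 ≤ 0.29, so result = 1
~Q: Gödel ¬ of 0.44 = 0 (operand ≠ 0)
(~Q -> P): 0 ≤ 0.29, so result = 1
((~R -> P) -> (~Q -> P)): 1 ≤ 1, so result = 1
(~(~R -> P) -> ((~R -> P) -> (~Q -> P))): 0 ≤ 1, so result = 1
(((Q -> ~R) /\ (Q -> ~Q)) /\ (~(~R -> P) -> ((~R -> P) -> (~Q -> P)))) = min(0, 1) = 0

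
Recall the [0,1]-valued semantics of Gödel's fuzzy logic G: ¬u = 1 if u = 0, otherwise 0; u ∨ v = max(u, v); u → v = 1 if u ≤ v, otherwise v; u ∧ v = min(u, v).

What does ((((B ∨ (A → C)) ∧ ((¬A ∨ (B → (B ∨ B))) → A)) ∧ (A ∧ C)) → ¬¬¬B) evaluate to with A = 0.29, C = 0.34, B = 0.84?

0.00

(A → C): 0.29 ≤ 0.34, so result = 1
(B ∨ (A → C)) = max(0.84, 1) = 1
¬A: Gödel ¬ of 0.29 = 0 (operand ≠ 0)
(B ∨ B) = max(0.84, 0.84) = 0.84
(B → (B ∨ B)): 0.84 ≤ 0.84, so result = 1
(¬A ∨ (B → (B ∨ B))) = max(0, 1) = 1
((¬A ∨ (B → (B ∨ B))) → A): 1 > 0.29, so result = 0.29
((B ∨ (A → C)) ∧ ((¬A ∨ (B → (B ∨ B))) → A)) = min(1, 0.29) = 0.29
(A ∧ C) = min(0.29, 0.34) = 0.29
(((B ∨ (A → C)) ∧ ((¬A ∨ (B → (B ∨ B))) → A)) ∧ (A ∧ C)) = min(0.29, 0.29) = 0.29
¬B: Gödel ¬ of 0.84 = 0 (operand ≠ 0)
¬¬B: Gödel ¬ of 0 = 1 (operand is 0)
¬¬¬B: Gödel ¬ of 1 = 0 (operand ≠ 0)
((((B ∨ (A → C)) ∧ ((¬A ∨ (B → (B ∨ B))) → A)) ∧ (A ∧ C)) → ¬¬¬B): 0.29 > 0, so result = 0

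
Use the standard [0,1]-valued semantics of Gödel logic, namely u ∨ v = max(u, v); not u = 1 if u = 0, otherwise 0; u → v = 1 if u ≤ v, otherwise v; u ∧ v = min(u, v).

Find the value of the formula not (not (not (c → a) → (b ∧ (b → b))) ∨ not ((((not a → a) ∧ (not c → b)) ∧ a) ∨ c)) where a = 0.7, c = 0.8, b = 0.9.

(c → a): 0.8 > 0.7, so result = 0.7
not (c → a): Gödel ¬ of 0.7 = 0 (operand ≠ 0)
(b → b): 0.9 ≤ 0.9, so result = 1
(b ∧ (b → b)) = min(0.9, 1) = 0.9
(not (c → a) → (b ∧ (b → b))): 0 ≤ 0.9, so result = 1
not (not (c → a) → (b ∧ (b → b))): Gödel ¬ of 1 = 0 (operand ≠ 0)
not a: Gödel ¬ of 0.7 = 0 (operand ≠ 0)
(not a → a): 0 ≤ 0.7, so result = 1
not c: Gödel ¬ of 0.8 = 0 (operand ≠ 0)
(not c → b): 0 ≤ 0.9, so result = 1
((not a → a) ∧ (not c → b)) = min(1, 1) = 1
(((not a → a) ∧ (not c → b)) ∧ a) = min(1, 0.7) = 0.7
((((not a → a) ∧ (not c → b)) ∧ a) ∨ c) = max(0.7, 0.8) = 0.8
not ((((not a → a) ∧ (not c → b)) ∧ a) ∨ c): Gödel ¬ of 0.8 = 0 (operand ≠ 0)
(not (not (c → a) → (b ∧ (b → b))) ∨ not ((((not a → a) ∧ (not c → b)) ∧ a) ∨ c)) = max(0, 0) = 0
not (not (not (c → a) → (b ∧ (b → b))) ∨ not ((((not a → a) ∧ (not c → b)) ∧ a) ∨ c)): Gödel ¬ of 0 = 1 (operand is 0)

1.00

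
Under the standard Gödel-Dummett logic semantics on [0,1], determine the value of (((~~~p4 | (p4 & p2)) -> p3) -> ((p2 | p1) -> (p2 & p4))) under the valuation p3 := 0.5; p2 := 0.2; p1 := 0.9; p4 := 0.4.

~p4: Gödel ¬ of 0.4 = 0 (operand ≠ 0)
~~p4: Gödel ¬ of 0 = 1 (operand is 0)
~~~p4: Gödel ¬ of 1 = 0 (operand ≠ 0)
(p4 & p2) = min(0.4, 0.2) = 0.2
(~~~p4 | (p4 & p2)) = max(0, 0.2) = 0.2
((~~~p4 | (p4 & p2)) -> p3): 0.2 ≤ 0.5, so result = 1
(p2 | p1) = max(0.2, 0.9) = 0.9
(p2 & p4) = min(0.2, 0.4) = 0.2
((p2 | p1) -> (p2 & p4)): 0.9 > 0.2, so result = 0.2
(((~~~p4 | (p4 & p2)) -> p3) -> ((p2 | p1) -> (p2 & p4))): 1 > 0.2, so result = 0.2

0.20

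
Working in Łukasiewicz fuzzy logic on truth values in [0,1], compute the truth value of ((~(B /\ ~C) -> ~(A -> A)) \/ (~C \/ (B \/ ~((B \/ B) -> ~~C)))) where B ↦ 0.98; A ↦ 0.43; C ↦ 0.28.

~C: Łukasiewicz ¬ gives 1 − 0.28 = 0.72
(B /\ ~C) = min(0.98, 0.72) = 0.72
~(B /\ ~C): Łukasiewicz ¬ gives 1 − 0.72 = 0.28
(A -> A): min(1, 1 − 0.43 + 0.43) = 1
~(A -> A): Łukasiewicz ¬ gives 1 − 1 = 0
(~(B /\ ~C) -> ~(A -> A)): min(1, 1 − 0.28 + 0) = 0.72
~C: Łukasiewicz ¬ gives 1 − 0.28 = 0.72
(B \/ B) = max(0.98, 0.98) = 0.98
~C: Łukasiewicz ¬ gives 1 − 0.28 = 0.72
~~C: Łukasiewicz ¬ gives 1 − 0.72 = 0.28
((B \/ B) -> ~~C): min(1, 1 − 0.98 + 0.28) = 0.3
~((B \/ B) -> ~~C): Łukasiewicz ¬ gives 1 − 0.3 = 0.7
(B \/ ~((B \/ B) -> ~~C)) = max(0.98, 0.7) = 0.98
(~C \/ (B \/ ~((B \/ B) -> ~~C))) = max(0.72, 0.98) = 0.98
((~(B /\ ~C) -> ~(A -> A)) \/ (~C \/ (B \/ ~((B \/ B) -> ~~C)))) = max(0.72, 0.98) = 0.98

0.98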